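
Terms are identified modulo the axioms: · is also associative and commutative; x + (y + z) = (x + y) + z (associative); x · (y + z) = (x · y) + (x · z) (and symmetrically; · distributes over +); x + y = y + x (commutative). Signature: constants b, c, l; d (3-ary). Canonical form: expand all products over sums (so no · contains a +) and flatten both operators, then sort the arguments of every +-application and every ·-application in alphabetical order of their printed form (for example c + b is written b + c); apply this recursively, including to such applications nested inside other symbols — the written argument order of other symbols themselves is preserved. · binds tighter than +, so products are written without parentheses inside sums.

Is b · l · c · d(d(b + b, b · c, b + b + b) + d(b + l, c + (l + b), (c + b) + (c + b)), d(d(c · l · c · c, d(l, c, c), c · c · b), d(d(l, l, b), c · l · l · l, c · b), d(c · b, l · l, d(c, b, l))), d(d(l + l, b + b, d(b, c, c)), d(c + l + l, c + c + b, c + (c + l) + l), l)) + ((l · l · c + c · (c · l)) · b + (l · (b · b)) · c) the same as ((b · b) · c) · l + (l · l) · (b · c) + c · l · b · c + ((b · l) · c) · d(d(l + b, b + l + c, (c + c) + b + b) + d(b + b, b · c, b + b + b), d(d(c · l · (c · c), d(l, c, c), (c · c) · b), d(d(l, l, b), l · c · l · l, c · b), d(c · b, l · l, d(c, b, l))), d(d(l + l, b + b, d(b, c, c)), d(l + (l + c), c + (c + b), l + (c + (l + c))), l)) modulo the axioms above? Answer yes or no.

Answer: yes — both canonical forms are b · b · c · l + b · c · c · l + b · c · d(d(b + b, b · c, b + b + b) + d(b + l, b + c + l, b + b + c + c), d(d(c · c · c · l, d(l, c, c), b · c · c), d(d(l, l, b), c · l · l · l, b · c), d(b · c, l · l, d(c, b, l))), d(d(l + l, b + b, d(b, c, c)), d(c + l + l, b + c + c, c + c + l + l), l)) · l + b · c · l · l

Derivation:
Left:  b · l · c · d(d(b + b, b · c, b + b + b) + d(b + l, c + (l + b), (c + b) + (c + b)), d(d(c · l · c · c, d(l, c, c), c · c · b), d(d(l, l, b), c · l · l · l, c · b), d(c · b, l · l, d(c, b, l))), d(d(l + l, b + b, d(b, c, c)), d(c + l + l, c + c + b, c + (c + l) + l), l)) + ((l · l · c + c · (c · l)) · b + (l · (b · b)) · c)
  Expand products over sums:  b · c · d(d(b + b, b · c, b + b + b) + d(b + l, b + c + l, b + b + c + c), d(d(c · c · c · l, d(l, c, c), b · c · c), d(d(l, l, b), c · l · l · l, b · c), d(b · c, l · l, d(c, b, l))), d(d(l + l, b + b, d(b, c, c)), d(c + l + l, b + c + c, c + c + l + l), l)) · l + b · c · l · l + b · c · c · l + b · b · c · l
  Order the arguments:  b · b · c · l + b · c · c · l + b · c · d(d(b + b, b · c, b + b + b) + d(b + l, b + c + l, b + b + c + c), d(d(c · c · c · l, d(l, c, c), b · c · c), d(d(l, l, b), c · l · l · l, b · c), d(b · c, l · l, d(c, b, l))), d(d(l + l, b + b, d(b, c, c)), d(c + l + l, b + c + c, c + c + l + l), l)) · l + b · c · l · l
Right:  ((b · b) · c) · l + (l · l) · (b · c) + c · l · b · c + ((b · l) · c) · d(d(l + b, b + l + c, (c + c) + b + b) + d(b + b, b · c, b + b + b), d(d(c · l · (c · c), d(l, c, c), (c · c) · b), d(d(l, l, b), l · c · l · l, c · b), d(c · b, l · l, d(c, b, l))), d(d(l + l, b + b, d(b, c, c)), d(l + (l + c), c + (c + b), l + (c + (l + c))), l))
  Merge nested applications:  b · b · c · l + b · c · l · l + b · c · c · l + b · c · d(d(b + b, b · c, b + b + b) + d(b + l, b + c + l, b + b + c + c), d(d(c · c · c · l, d(l, c, c), b · c · c), d(d(l, l, b), c · l · l · l, b · c), d(b · c, l · l, d(c, b, l))), d(d(l + l, b + b, d(b, c, c)), d(c + l + l, b + c + c, c + c + l + l), l)) · l
  Order the arguments:  b · b · c · l + b · c · c · l + b · c · d(d(b + b, b · c, b + b + b) + d(b + l, b + c + l, b + b + c + c), d(d(c · c · c · l, d(l, c, c), b · c · c), d(d(l, l, b), c · l · l · l, b · c), d(b · c, l · l, d(c, b, l))), d(d(l + l, b + b, d(b, c, c)), d(c + l + l, b + c + c, c + c + l + l), l)) · l + b · c · l · l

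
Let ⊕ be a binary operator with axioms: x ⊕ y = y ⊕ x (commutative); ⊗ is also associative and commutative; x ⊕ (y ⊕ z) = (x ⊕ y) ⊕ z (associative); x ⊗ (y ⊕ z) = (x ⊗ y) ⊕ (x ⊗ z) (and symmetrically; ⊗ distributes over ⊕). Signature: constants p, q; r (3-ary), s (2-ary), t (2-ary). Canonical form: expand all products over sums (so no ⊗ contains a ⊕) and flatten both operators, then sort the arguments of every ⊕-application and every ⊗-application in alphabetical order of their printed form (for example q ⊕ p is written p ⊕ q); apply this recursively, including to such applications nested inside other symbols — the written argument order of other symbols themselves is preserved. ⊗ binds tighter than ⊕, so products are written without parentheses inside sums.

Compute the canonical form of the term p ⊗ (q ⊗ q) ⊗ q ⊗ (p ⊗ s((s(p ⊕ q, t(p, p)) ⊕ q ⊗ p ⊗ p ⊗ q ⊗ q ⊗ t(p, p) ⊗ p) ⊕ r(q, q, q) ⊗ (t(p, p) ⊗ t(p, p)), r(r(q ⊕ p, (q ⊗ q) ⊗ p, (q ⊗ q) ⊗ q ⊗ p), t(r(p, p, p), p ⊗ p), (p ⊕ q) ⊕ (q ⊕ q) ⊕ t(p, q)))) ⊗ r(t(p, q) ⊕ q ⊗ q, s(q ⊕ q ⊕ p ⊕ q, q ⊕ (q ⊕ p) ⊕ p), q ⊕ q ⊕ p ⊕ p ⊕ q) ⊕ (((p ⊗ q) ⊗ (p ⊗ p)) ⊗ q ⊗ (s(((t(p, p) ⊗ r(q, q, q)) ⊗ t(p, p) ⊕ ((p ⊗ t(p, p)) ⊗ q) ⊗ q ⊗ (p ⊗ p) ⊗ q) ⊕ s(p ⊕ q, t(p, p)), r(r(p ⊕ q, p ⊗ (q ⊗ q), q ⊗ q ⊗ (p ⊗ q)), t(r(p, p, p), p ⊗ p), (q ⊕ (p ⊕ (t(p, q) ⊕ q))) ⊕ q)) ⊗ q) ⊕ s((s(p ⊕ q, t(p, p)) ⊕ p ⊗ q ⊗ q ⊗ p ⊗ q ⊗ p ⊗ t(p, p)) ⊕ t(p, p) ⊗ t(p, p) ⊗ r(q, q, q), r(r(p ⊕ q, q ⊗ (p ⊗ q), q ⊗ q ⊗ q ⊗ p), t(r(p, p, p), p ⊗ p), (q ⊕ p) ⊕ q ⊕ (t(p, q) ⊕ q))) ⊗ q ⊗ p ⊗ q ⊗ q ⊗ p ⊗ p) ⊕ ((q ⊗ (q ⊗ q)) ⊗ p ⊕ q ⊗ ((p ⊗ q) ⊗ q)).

Merge nested applications:  p ⊗ p ⊗ q ⊗ q ⊗ q ⊗ r(q ⊗ q ⊕ t(p, q), s(p ⊕ q ⊕ q ⊕ q, p ⊕ p ⊕ q ⊕ q), p ⊕ p ⊕ q ⊕ q ⊕ q) ⊗ s(p ⊗ p ⊗ p ⊗ q ⊗ q ⊗ q ⊗ t(p, p) ⊕ r(q, q, q) ⊗ t(p, p) ⊗ t(p, p) ⊕ s(p ⊕ q, t(p, p)), r(r(p ⊕ q, p ⊗ q ⊗ q, p ⊗ q ⊗ q ⊗ q), t(r(p, p, p), p ⊗ p), p ⊕ q ⊕ q ⊕ q ⊕ t(p, q))) ⊕ p ⊗ p ⊗ p ⊗ q ⊗ q ⊗ q ⊗ s(p ⊗ p ⊗ p ⊗ q ⊗ q ⊗ q ⊗ t(p, p) ⊕ r(q, q, q) ⊗ t(p, p) ⊗ t(p, p) ⊕ s(p ⊕ q, t(p, p)), r(r(p ⊕ q, p ⊗ q ⊗ q, p ⊗ q ⊗ q ⊗ q), t(r(p, p, p), p ⊗ p), p ⊕ q ⊕ q ⊕ q ⊕ t(p, q))) ⊕ p ⊗ p ⊗ p ⊗ q ⊗ q ⊗ q ⊗ s(p ⊗ p ⊗ p ⊗ q ⊗ q ⊗ q ⊗ t(p, p) ⊕ r(q, q, q) ⊗ t(p, p) ⊗ t(p, p) ⊕ s(p ⊕ q, t(p, p)), r(r(p ⊕ q, p ⊗ q ⊗ q, p ⊗ q ⊗ q ⊗ q), t(r(p, p, p), p ⊗ p), p ⊕ q ⊕ q ⊕ q ⊕ t(p, q))) ⊕ p ⊗ q ⊗ q ⊗ q ⊕ p ⊗ q ⊗ q ⊗ q
Order the arguments:  p ⊗ p ⊗ p ⊗ q ⊗ q ⊗ q ⊗ s(p ⊗ p ⊗ p ⊗ q ⊗ q ⊗ q ⊗ t(p, p) ⊕ r(q, q, q) ⊗ t(p, p) ⊗ t(p, p) ⊕ s(p ⊕ q, t(p, p)), r(r(p ⊕ q, p ⊗ q ⊗ q, p ⊗ q ⊗ q ⊗ q), t(r(p, p, p), p ⊗ p), p ⊕ q ⊕ q ⊕ q ⊕ t(p, q))) ⊕ p ⊗ p ⊗ p ⊗ q ⊗ q ⊗ q ⊗ s(p ⊗ p ⊗ p ⊗ q ⊗ q ⊗ q ⊗ t(p, p) ⊕ r(q, q, q) ⊗ t(p, p) ⊗ t(p, p) ⊕ s(p ⊕ q, t(p, p)), r(r(p ⊕ q, p ⊗ q ⊗ q, p ⊗ q ⊗ q ⊗ q), t(r(p, p, p), p ⊗ p), p ⊕ q ⊕ q ⊕ q ⊕ t(p, q))) ⊕ p ⊗ p ⊗ q ⊗ q ⊗ q ⊗ r(q ⊗ q ⊕ t(p, q), s(p ⊕ q ⊕ q ⊕ q, p ⊕ p ⊕ q ⊕ q), p ⊕ p ⊕ q ⊕ q ⊕ q) ⊗ s(p ⊗ p ⊗ p ⊗ q ⊗ q ⊗ q ⊗ t(p, p) ⊕ r(q, q, q) ⊗ t(p, p) ⊗ t(p, p) ⊕ s(p ⊕ q, t(p, p)), r(r(p ⊕ q, p ⊗ q ⊗ q, p ⊗ q ⊗ q ⊗ q), t(r(p, p, p), p ⊗ p), p ⊕ q ⊕ q ⊕ q ⊕ t(p, q))) ⊕ p ⊗ q ⊗ q ⊗ q ⊕ p ⊗ q ⊗ q ⊗ q

Answer: p ⊗ p ⊗ p ⊗ q ⊗ q ⊗ q ⊗ s(p ⊗ p ⊗ p ⊗ q ⊗ q ⊗ q ⊗ t(p, p) ⊕ r(q, q, q) ⊗ t(p, p) ⊗ t(p, p) ⊕ s(p ⊕ q, t(p, p)), r(r(p ⊕ q, p ⊗ q ⊗ q, p ⊗ q ⊗ q ⊗ q), t(r(p, p, p), p ⊗ p), p ⊕ q ⊕ q ⊕ q ⊕ t(p, q))) ⊕ p ⊗ p ⊗ p ⊗ q ⊗ q ⊗ q ⊗ s(p ⊗ p ⊗ p ⊗ q ⊗ q ⊗ q ⊗ t(p, p) ⊕ r(q, q, q) ⊗ t(p, p) ⊗ t(p, p) ⊕ s(p ⊕ q, t(p, p)), r(r(p ⊕ q, p ⊗ q ⊗ q, p ⊗ q ⊗ q ⊗ q), t(r(p, p, p), p ⊗ p), p ⊕ q ⊕ q ⊕ q ⊕ t(p, q))) ⊕ p ⊗ p ⊗ q ⊗ q ⊗ q ⊗ r(q ⊗ q ⊕ t(p, q), s(p ⊕ q ⊕ q ⊕ q, p ⊕ p ⊕ q ⊕ q), p ⊕ p ⊕ q ⊕ q ⊕ q) ⊗ s(p ⊗ p ⊗ p ⊗ q ⊗ q ⊗ q ⊗ t(p, p) ⊕ r(q, q, q) ⊗ t(p, p) ⊗ t(p, p) ⊕ s(p ⊕ q, t(p, p)), r(r(p ⊕ q, p ⊗ q ⊗ q, p ⊗ q ⊗ q ⊗ q), t(r(p, p, p), p ⊗ p), p ⊕ q ⊕ q ⊕ q ⊕ t(p, q))) ⊕ p ⊗ q ⊗ q ⊗ q ⊕ p ⊗ q ⊗ q ⊗ q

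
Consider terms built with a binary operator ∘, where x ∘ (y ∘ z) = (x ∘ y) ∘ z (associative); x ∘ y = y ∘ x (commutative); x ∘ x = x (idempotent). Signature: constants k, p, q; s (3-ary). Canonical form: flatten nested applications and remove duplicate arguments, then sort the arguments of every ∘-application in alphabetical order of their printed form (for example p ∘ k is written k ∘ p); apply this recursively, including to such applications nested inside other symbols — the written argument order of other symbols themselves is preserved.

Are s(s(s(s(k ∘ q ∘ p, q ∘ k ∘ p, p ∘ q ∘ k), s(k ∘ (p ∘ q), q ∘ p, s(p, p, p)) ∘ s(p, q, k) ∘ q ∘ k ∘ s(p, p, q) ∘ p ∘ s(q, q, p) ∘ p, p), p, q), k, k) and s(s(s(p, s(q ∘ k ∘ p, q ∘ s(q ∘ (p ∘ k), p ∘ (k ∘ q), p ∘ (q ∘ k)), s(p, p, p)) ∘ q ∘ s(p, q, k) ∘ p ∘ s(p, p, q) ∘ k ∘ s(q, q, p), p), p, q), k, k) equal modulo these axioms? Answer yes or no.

Answer: no — s(s(s(s(k ∘ p ∘ q, k ∘ p ∘ q, k ∘ p ∘ q), k ∘ p ∘ q ∘ s(k ∘ p ∘ q, p ∘ q, s(p, p, p)) ∘ s(p, p, q) ∘ s(p, q, k) ∘ s(q, q, p), p), p, q), k, k) vs s(s(s(p, k ∘ p ∘ q ∘ s(k ∘ p ∘ q, q ∘ s(k ∘ p ∘ q, k ∘ p ∘ q, k ∘ p ∘ q), s(p, p, p)) ∘ s(p, p, q) ∘ s(p, q, k) ∘ s(q, q, p), p), p, q), k, k)

Derivation:
Left:  s(s(s(s(k ∘ q ∘ p, q ∘ k ∘ p, p ∘ q ∘ k), s(k ∘ (p ∘ q), q ∘ p, s(p, p, p)) ∘ s(p, q, k) ∘ q ∘ k ∘ s(p, p, q) ∘ p ∘ s(q, q, p) ∘ p, p), p, q), k, k)
  Descend into:  s(k ∘ (p ∘ q), q ∘ p, s(p, p, p)) ∘ s(p, q, k) ∘ q ∘ k ∘ s(p, p, q) ∘ p ∘ s(q, q, p) ∘ p
  Inside:  s(k ∘ (p ∘ q), q ∘ p, s(p, p, p))  →  s(k ∘ p ∘ q, p ∘ q, s(p, p, p))
  Deduplicate:  drop duplicate p
  Order the arguments:  k ∘ p ∘ q ∘ s(k ∘ p ∘ q, p ∘ q, s(p, p, p)) ∘ s(p, p, q) ∘ s(p, q, k) ∘ s(q, q, p)
  Put back:  s(s(s(s(k ∘ p ∘ q, k ∘ p ∘ q, k ∘ p ∘ q), k ∘ p ∘ q ∘ s(k ∘ p ∘ q, p ∘ q, s(p, p, p)) ∘ s(p, p, q) ∘ s(p, q, k) ∘ s(q, q, p), p), p, q), k, k)
Right:  s(s(s(p, s(q ∘ k ∘ p, q ∘ s(q ∘ (p ∘ k), p ∘ (k ∘ q), p ∘ (q ∘ k)), s(p, p, p)) ∘ q ∘ s(p, q, k) ∘ p ∘ s(p, p, q) ∘ k ∘ s(q, q, p), p), p, q), k, k)
  Focus inside:  s(q ∘ k ∘ p, q ∘ s(q ∘ (p ∘ k), p ∘ (k ∘ q), p ∘ (q ∘ k)), s(p, p, p)) ∘ q ∘ s(p, q, k) ∘ p ∘ s(p, p, q) ∘ k ∘ s(q, q, p)
  Canonicalize subterm:  s(q ∘ k ∘ p, q ∘ s(q ∘ (p ∘ k), p ∘ (k ∘ q), p ∘ (q ∘ k)), s(p, p, p))  →  s(k ∘ p ∘ q, q ∘ s(k ∘ p ∘ q, k ∘ p ∘ q, k ∘ p ∘ q), s(p, p, p))
  Sort:  k ∘ p ∘ q ∘ s(k ∘ p ∘ q, q ∘ s(k ∘ p ∘ q, k ∘ p ∘ q, k ∘ p ∘ q), s(p, p, p)) ∘ s(p, p, q) ∘ s(p, q, k) ∘ s(q, q, p)
  Rebuild:  s(s(s(p, k ∘ p ∘ q ∘ s(k ∘ p ∘ q, q ∘ s(k ∘ p ∘ q, k ∘ p ∘ q, k ∘ p ∘ q), s(p, p, p)) ∘ s(p, p, q) ∘ s(p, q, k) ∘ s(q, q, p), p), p, q), k, k)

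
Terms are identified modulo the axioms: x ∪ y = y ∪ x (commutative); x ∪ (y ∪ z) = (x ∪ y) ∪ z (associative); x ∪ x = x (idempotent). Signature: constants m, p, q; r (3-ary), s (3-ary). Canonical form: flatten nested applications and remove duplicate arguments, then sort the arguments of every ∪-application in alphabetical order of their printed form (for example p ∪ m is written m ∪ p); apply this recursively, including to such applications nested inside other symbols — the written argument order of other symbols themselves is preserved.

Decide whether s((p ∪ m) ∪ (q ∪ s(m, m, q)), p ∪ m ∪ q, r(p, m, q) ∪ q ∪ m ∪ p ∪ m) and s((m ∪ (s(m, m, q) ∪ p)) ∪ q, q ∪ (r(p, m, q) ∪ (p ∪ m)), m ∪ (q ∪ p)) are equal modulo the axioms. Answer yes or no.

Answer: no — s(m ∪ p ∪ q ∪ s(m, m, q), m ∪ p ∪ q, m ∪ p ∪ q ∪ r(p, m, q)) vs s(m ∪ p ∪ q ∪ s(m, m, q), m ∪ p ∪ q ∪ r(p, m, q), m ∪ p ∪ q)

Derivation:
Left:  s((p ∪ m) ∪ (q ∪ s(m, m, q)), p ∪ m ∪ q, r(p, m, q) ∪ q ∪ m ∪ p ∪ m)
  Descend into:  (p ∪ m) ∪ (q ∪ s(m, m, q))
  Un-nest:  p ∪ m ∪ q ∪ s(m, m, q)
  Sort:  m ∪ p ∪ q ∪ s(m, m, q)
  Rebuild:  s(m ∪ p ∪ q ∪ s(m, m, q), m ∪ p ∪ q, m ∪ p ∪ q ∪ r(p, m, q))
Right:  s((m ∪ (s(m, m, q) ∪ p)) ∪ q, q ∪ (r(p, m, q) ∪ (p ∪ m)), m ∪ (q ∪ p))
  Descend into:  q ∪ (r(p, m, q) ∪ (p ∪ m))
  Merge nested applications:  q ∪ r(p, m, q) ∪ p ∪ m
  Sort:  m ∪ p ∪ q ∪ r(p, m, q)
  Rebuild:  s(m ∪ p ∪ q ∪ s(m, m, q), m ∪ p ∪ q ∪ r(p, m, q), m ∪ p ∪ q)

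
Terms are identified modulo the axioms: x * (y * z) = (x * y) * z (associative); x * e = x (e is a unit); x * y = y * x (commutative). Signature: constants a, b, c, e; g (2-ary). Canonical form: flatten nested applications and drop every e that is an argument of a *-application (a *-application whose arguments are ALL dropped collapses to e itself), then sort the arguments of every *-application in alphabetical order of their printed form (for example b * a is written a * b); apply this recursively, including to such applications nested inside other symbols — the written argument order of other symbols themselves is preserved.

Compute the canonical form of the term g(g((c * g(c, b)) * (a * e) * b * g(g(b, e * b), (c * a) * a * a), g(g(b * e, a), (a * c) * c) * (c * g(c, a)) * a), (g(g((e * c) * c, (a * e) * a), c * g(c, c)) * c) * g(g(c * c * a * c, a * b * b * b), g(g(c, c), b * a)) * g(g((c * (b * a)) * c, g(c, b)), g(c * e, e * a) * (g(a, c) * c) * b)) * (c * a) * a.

Answer: a * a * c * g(g(a * b * c * g(c, b) * g(g(b, b), a * a * a * c), a * c * g(c, a) * g(g(b, a), a * c * c)), c * g(g(a * b * c * c, g(c, b)), b * c * g(a, c) * g(c, a)) * g(g(a * c * c * c, a * b * b * b), g(g(c, c), a * b)) * g(g(c * c, a * a), c * g(c, c)))

Derivation:
Un-nest:  g(g((c * g(c, b)) * (a * e) * b * g(g(b, e * b), (c * a) * a * a), g(g(b * e, a), (a * c) * c) * (c * g(c, a)) * a), (g(g((e * c) * c, (a * e) * a), c * g(c, c)) * c) * g(g(c * c * a * c, a * b * b * b), g(g(c, c), b * a)) * g(g((c * (b * a)) * c, g(c, b)), g(c * e, e * a) * (g(a, c) * c) * b)) * c * a * a
Inside:  g(g((c * g(c, b)) * (a * e) * b * g(g(b, e * b), (c * a) * a * a), g(g(b * e, a), (a * c) * c) * (c * g(c, a)) * a), (g(g((e * c) * c, (a * e) * a), c * g(c, c)) * c) * g(g(c * c * a * c, a * b * b * b), g(g(c, c), b * a)) * g(g((c * (b * a)) * c, g(c, b)), g(c * e, e * a) * (g(a, c) * c) * b))  →  g(g(a * b * c * g(c, b) * g(g(b, b), a * a * a * c), a * c * g(c, a) * g(g(b, a), a * c * c)), c * g(g(a * b * c * c, g(c, b)), b * c * g(a, c) * g(c, a)) * g(g(a * c * c * c, a * b * b * b), g(g(c, c), a * b)) * g(g(c * c, a * a), c * g(c, c)))
Order the arguments:  a * a * c * g(g(a * b * c * g(c, b) * g(g(b, b), a * a * a * c), a * c * g(c, a) * g(g(b, a), a * c * c)), c * g(g(a * b * c * c, g(c, b)), b * c * g(a, c) * g(c, a)) * g(g(a * c * c * c, a * b * b * b), g(g(c, c), a * b)) * g(g(c * c, a * a), c * g(c, c)))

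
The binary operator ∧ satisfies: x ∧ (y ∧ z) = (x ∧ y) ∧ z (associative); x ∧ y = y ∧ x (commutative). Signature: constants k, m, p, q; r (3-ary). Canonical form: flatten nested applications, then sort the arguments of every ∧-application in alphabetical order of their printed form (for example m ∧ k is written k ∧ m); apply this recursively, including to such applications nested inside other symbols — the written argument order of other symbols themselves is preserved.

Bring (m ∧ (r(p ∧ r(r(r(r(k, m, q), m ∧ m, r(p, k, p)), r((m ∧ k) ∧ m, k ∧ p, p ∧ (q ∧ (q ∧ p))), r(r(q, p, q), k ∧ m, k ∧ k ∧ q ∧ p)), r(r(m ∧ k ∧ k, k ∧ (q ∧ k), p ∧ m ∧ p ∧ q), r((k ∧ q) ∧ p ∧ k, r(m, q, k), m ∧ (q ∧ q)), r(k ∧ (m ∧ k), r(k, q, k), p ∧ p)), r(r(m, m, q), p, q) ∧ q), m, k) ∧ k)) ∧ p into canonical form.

Un-nest:  m ∧ r(p ∧ r(r(r(r(k, m, q), m ∧ m, r(p, k, p)), r((m ∧ k) ∧ m, k ∧ p, p ∧ (q ∧ (q ∧ p))), r(r(q, p, q), k ∧ m, k ∧ k ∧ q ∧ p)), r(r(m ∧ k ∧ k, k ∧ (q ∧ k), p ∧ m ∧ p ∧ q), r((k ∧ q) ∧ p ∧ k, r(m, q, k), m ∧ (q ∧ q)), r(k ∧ (m ∧ k), r(k, q, k), p ∧ p)), r(r(m, m, q), p, q) ∧ q), m, k) ∧ k ∧ p
Canonicalize subterm:  r(p ∧ r(r(r(r(k, m, q), m ∧ m, r(p, k, p)), r((m ∧ k) ∧ m, k ∧ p, p ∧ (q ∧ (q ∧ p))), r(r(q, p, q), k ∧ m, k ∧ k ∧ q ∧ p)), r(r(m ∧ k ∧ k, k ∧ (q ∧ k), p ∧ m ∧ p ∧ q), r((k ∧ q) ∧ p ∧ k, r(m, q, k), m ∧ (q ∧ q)), r(k ∧ (m ∧ k), r(k, q, k), p ∧ p)), r(r(m, m, q), p, q) ∧ q), m, k)  →  r(p ∧ r(r(r(r(k, m, q), m ∧ m, r(p, k, p)), r(k ∧ m ∧ m, k ∧ p, p ∧ p ∧ q ∧ q), r(r(q, p, q), k ∧ m, k ∧ k ∧ p ∧ q)), r(r(k ∧ k ∧ m, k ∧ k ∧ q, m ∧ p ∧ p ∧ q), r(k ∧ k ∧ p ∧ q, r(m, q, k), m ∧ q ∧ q), r(k ∧ k ∧ m, r(k, q, k), p ∧ p)), q ∧ r(r(m, m, q), p, q)), m, k)
Sort arguments:  k ∧ m ∧ p ∧ r(p ∧ r(r(r(r(k, m, q), m ∧ m, r(p, k, p)), r(k ∧ m ∧ m, k ∧ p, p ∧ p ∧ q ∧ q), r(r(q, p, q), k ∧ m, k ∧ k ∧ p ∧ q)), r(r(k ∧ k ∧ m, k ∧ k ∧ q, m ∧ p ∧ p ∧ q), r(k ∧ k ∧ p ∧ q, r(m, q, k), m ∧ q ∧ q), r(k ∧ k ∧ m, r(k, q, k), p ∧ p)), q ∧ r(r(m, m, q), p, q)), m, k)

Answer: k ∧ m ∧ p ∧ r(p ∧ r(r(r(r(k, m, q), m ∧ m, r(p, k, p)), r(k ∧ m ∧ m, k ∧ p, p ∧ p ∧ q ∧ q), r(r(q, p, q), k ∧ m, k ∧ k ∧ p ∧ q)), r(r(k ∧ k ∧ m, k ∧ k ∧ q, m ∧ p ∧ p ∧ q), r(k ∧ k ∧ p ∧ q, r(m, q, k), m ∧ q ∧ q), r(k ∧ k ∧ m, r(k, q, k), p ∧ p)), q ∧ r(r(m, m, q), p, q)), m, k)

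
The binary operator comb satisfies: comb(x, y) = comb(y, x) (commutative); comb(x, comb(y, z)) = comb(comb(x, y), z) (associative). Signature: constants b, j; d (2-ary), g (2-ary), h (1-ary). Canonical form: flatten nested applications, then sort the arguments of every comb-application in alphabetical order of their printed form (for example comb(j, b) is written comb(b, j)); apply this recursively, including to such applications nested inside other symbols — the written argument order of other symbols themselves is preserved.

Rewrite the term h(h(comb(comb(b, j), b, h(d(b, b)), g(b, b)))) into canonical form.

Work inside:  comb(comb(b, j), b, h(d(b, b)), g(b, b))
Flatten:  comb(b, j, b, h(d(b, b)), g(b, b))
Sort:  comb(b, b, g(b, b), h(d(b, b)), j)
Put back:  h(h(comb(b, b, g(b, b), h(d(b, b)), j)))

Answer: h(h(comb(b, b, g(b, b), h(d(b, b)), j)))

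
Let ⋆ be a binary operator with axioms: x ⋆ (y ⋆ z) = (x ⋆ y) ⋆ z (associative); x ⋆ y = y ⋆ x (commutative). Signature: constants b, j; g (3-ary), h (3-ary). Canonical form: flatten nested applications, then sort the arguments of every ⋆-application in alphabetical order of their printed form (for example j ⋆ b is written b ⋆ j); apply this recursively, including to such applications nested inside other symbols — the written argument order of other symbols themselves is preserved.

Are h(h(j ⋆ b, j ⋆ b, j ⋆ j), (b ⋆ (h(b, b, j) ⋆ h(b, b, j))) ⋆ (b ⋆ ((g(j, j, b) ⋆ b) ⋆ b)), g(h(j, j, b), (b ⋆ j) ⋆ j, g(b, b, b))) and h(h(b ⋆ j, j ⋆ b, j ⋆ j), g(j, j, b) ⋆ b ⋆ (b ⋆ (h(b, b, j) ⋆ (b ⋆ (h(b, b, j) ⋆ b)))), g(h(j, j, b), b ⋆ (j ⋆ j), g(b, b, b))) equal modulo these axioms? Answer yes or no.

Left:  h(h(j ⋆ b, j ⋆ b, j ⋆ j), (b ⋆ (h(b, b, j) ⋆ h(b, b, j))) ⋆ (b ⋆ ((g(j, j, b) ⋆ b) ⋆ b)), g(h(j, j, b), (b ⋆ j) ⋆ j, g(b, b, b)))
  Focus inside:  (b ⋆ (h(b, b, j) ⋆ h(b, b, j))) ⋆ (b ⋆ ((g(j, j, b) ⋆ b) ⋆ b))
  Merge nested applications:  b ⋆ h(b, b, j) ⋆ h(b, b, j) ⋆ b ⋆ g(j, j, b) ⋆ b ⋆ b
  Sort:  b ⋆ b ⋆ b ⋆ b ⋆ g(j, j, b) ⋆ h(b, b, j) ⋆ h(b, b, j)
  Rebuild:  h(h(b ⋆ j, b ⋆ j, j ⋆ j), b ⋆ b ⋆ b ⋆ b ⋆ g(j, j, b) ⋆ h(b, b, j) ⋆ h(b, b, j), g(h(j, j, b), b ⋆ j ⋆ j, g(b, b, b)))
Right:  h(h(b ⋆ j, j ⋆ b, j ⋆ j), g(j, j, b) ⋆ b ⋆ (b ⋆ (h(b, b, j) ⋆ (b ⋆ (h(b, b, j) ⋆ b)))), g(h(j, j, b), b ⋆ (j ⋆ j), g(b, b, b)))
  Focus inside:  g(j, j, b) ⋆ b ⋆ (b ⋆ (h(b, b, j) ⋆ (b ⋆ (h(b, b, j) ⋆ b))))
  Merge nested applications:  g(j, j, b) ⋆ b ⋆ b ⋆ h(b, b, j) ⋆ b ⋆ h(b, b, j) ⋆ b
  Sort:  b ⋆ b ⋆ b ⋆ b ⋆ g(j, j, b) ⋆ h(b, b, j) ⋆ h(b, b, j)
  Reassemble:  h(h(b ⋆ j, b ⋆ j, j ⋆ j), b ⋆ b ⋆ b ⋆ b ⋆ g(j, j, b) ⋆ h(b, b, j) ⋆ h(b, b, j), g(h(j, j, b), b ⋆ j ⋆ j, g(b, b, b)))

Answer: yes — both canonical forms are h(h(b ⋆ j, b ⋆ j, j ⋆ j), b ⋆ b ⋆ b ⋆ b ⋆ g(j, j, b) ⋆ h(b, b, j) ⋆ h(b, b, j), g(h(j, j, b), b ⋆ j ⋆ j, g(b, b, b)))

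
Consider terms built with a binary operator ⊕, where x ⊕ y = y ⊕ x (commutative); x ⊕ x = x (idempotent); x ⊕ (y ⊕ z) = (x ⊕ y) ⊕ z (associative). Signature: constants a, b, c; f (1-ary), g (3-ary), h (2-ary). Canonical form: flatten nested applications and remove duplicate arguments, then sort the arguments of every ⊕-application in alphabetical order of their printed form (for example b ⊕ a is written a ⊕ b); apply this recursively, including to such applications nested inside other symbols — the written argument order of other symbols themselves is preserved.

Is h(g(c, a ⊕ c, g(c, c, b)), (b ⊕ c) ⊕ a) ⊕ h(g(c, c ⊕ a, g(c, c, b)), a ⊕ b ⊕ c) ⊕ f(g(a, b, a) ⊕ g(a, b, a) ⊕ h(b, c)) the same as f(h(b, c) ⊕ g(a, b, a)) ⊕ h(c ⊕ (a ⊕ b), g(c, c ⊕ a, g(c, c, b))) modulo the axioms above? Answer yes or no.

Left:  h(g(c, a ⊕ c, g(c, c, b)), (b ⊕ c) ⊕ a) ⊕ h(g(c, c ⊕ a, g(c, c, b)), a ⊕ b ⊕ c) ⊕ f(g(a, b, a) ⊕ g(a, b, a) ⊕ h(b, c))
  Simplify inside:  h(g(c, a ⊕ c, g(c, c, b)), (b ⊕ c) ⊕ a)  →  h(g(c, a ⊕ c, g(c, c, b)), a ⊕ b ⊕ c)
  Simplify inside:  h(g(c, c ⊕ a, g(c, c, b)), a ⊕ b ⊕ c)  →  h(g(c, a ⊕ c, g(c, c, b)), a ⊕ b ⊕ c)
  Inside:  f(g(a, b, a) ⊕ g(a, b, a) ⊕ h(b, c))  →  f(g(a, b, a) ⊕ h(b, c))
  Drop duplicates:  drop duplicate h(g(c, a ⊕ c, g(c, c, b)), a ⊕ b ⊕ c)
  Sort arguments:  f(g(a, b, a) ⊕ h(b, c)) ⊕ h(g(c, a ⊕ c, g(c, c, b)), a ⊕ b ⊕ c)
Right:  f(h(b, c) ⊕ g(a, b, a)) ⊕ h(c ⊕ (a ⊕ b), g(c, c ⊕ a, g(c, c, b)))
  Inside:  f(h(b, c) ⊕ g(a, b, a))  →  f(g(a, b, a) ⊕ h(b, c))
  Inside:  h(c ⊕ (a ⊕ b), g(c, c ⊕ a, g(c, c, b)))  →  h(a ⊕ b ⊕ c, g(c, a ⊕ c, g(c, c, b)))
  Sort:  f(g(a, b, a) ⊕ h(b, c)) ⊕ h(a ⊕ b ⊕ c, g(c, a ⊕ c, g(c, c, b)))

Answer: no — f(g(a, b, a) ⊕ h(b, c)) ⊕ h(g(c, a ⊕ c, g(c, c, b)), a ⊕ b ⊕ c) vs f(g(a, b, a) ⊕ h(b, c)) ⊕ h(a ⊕ b ⊕ c, g(c, a ⊕ c, g(c, c, b)))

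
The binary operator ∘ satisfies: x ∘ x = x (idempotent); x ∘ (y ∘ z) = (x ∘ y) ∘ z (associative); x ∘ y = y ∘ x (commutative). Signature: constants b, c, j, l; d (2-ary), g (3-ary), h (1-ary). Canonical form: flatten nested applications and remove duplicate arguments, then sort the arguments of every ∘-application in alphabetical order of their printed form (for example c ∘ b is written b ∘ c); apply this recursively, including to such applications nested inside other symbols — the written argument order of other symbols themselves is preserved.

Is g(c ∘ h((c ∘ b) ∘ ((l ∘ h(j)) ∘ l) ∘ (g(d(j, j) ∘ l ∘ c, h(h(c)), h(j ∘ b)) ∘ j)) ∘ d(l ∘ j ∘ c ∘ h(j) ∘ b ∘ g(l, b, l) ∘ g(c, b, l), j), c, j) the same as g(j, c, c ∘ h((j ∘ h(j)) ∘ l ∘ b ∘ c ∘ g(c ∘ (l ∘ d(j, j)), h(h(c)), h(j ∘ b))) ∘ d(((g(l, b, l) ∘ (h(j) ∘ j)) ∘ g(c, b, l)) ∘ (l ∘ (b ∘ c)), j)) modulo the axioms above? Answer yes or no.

Left:  g(c ∘ h((c ∘ b) ∘ ((l ∘ h(j)) ∘ l) ∘ (g(d(j, j) ∘ l ∘ c, h(h(c)), h(j ∘ b)) ∘ j)) ∘ d(l ∘ j ∘ c ∘ h(j) ∘ b ∘ g(l, b, l) ∘ g(c, b, l), j), c, j)
  Work inside:  c ∘ h((c ∘ b) ∘ ((l ∘ h(j)) ∘ l) ∘ (g(d(j, j) ∘ l ∘ c, h(h(c)), h(j ∘ b)) ∘ j)) ∘ d(l ∘ j ∘ c ∘ h(j) ∘ b ∘ g(l, b, l) ∘ g(c, b, l), j)
  Canonicalize subterm:  h((c ∘ b) ∘ ((l ∘ h(j)) ∘ l) ∘ (g(d(j, j) ∘ l ∘ c, h(h(c)), h(j ∘ b)) ∘ j))  →  h(b ∘ c ∘ g(c ∘ d(j, j) ∘ l, h(h(c)), h(b ∘ j)) ∘ h(j) ∘ j ∘ l)
  Inside:  d(l ∘ j ∘ c ∘ h(j) ∘ b ∘ g(l, b, l) ∘ g(c, b, l), j)  →  d(b ∘ c ∘ g(c, b, l) ∘ g(l, b, l) ∘ h(j) ∘ j ∘ l, j)
  Sort arguments:  c ∘ d(b ∘ c ∘ g(c, b, l) ∘ g(l, b, l) ∘ h(j) ∘ j ∘ l, j) ∘ h(b ∘ c ∘ g(c ∘ d(j, j) ∘ l, h(h(c)), h(b ∘ j)) ∘ h(j) ∘ j ∘ l)
  Rebuild:  g(c ∘ d(b ∘ c ∘ g(c, b, l) ∘ g(l, b, l) ∘ h(j) ∘ j ∘ l, j) ∘ h(b ∘ c ∘ g(c ∘ d(j, j) ∘ l, h(h(c)), h(b ∘ j)) ∘ h(j) ∘ j ∘ l), c, j)
Right:  g(j, c, c ∘ h((j ∘ h(j)) ∘ l ∘ b ∘ c ∘ g(c ∘ (l ∘ d(j, j)), h(h(c)), h(j ∘ b))) ∘ d(((g(l, b, l) ∘ (h(j) ∘ j)) ∘ g(c, b, l)) ∘ (l ∘ (b ∘ c)), j))
  Work inside:  c ∘ h((j ∘ h(j)) ∘ l ∘ b ∘ c ∘ g(c ∘ (l ∘ d(j, j)), h(h(c)), h(j ∘ b))) ∘ d(((g(l, b, l) ∘ (h(j) ∘ j)) ∘ g(c, b, l)) ∘ (l ∘ (b ∘ c)), j)
  Canonicalize subterm:  h((j ∘ h(j)) ∘ l ∘ b ∘ c ∘ g(c ∘ (l ∘ d(j, j)), h(h(c)), h(j ∘ b)))  →  h(b ∘ c ∘ g(c ∘ d(j, j) ∘ l, h(h(c)), h(b ∘ j)) ∘ h(j) ∘ j ∘ l)
  Inside:  d(((g(l, b, l) ∘ (h(j) ∘ j)) ∘ g(c, b, l)) ∘ (l ∘ (b ∘ c)), j)  →  d(b ∘ c ∘ g(c, b, l) ∘ g(l, b, l) ∘ h(j) ∘ j ∘ l, j)
  Order the arguments:  c ∘ d(b ∘ c ∘ g(c, b, l) ∘ g(l, b, l) ∘ h(j) ∘ j ∘ l, j) ∘ h(b ∘ c ∘ g(c ∘ d(j, j) ∘ l, h(h(c)), h(b ∘ j)) ∘ h(j) ∘ j ∘ l)
  Rebuild:  g(j, c, c ∘ d(b ∘ c ∘ g(c, b, l) ∘ g(l, b, l) ∘ h(j) ∘ j ∘ l, j) ∘ h(b ∘ c ∘ g(c ∘ d(j, j) ∘ l, h(h(c)), h(b ∘ j)) ∘ h(j) ∘ j ∘ l))

Answer: no — g(c ∘ d(b ∘ c ∘ g(c, b, l) ∘ g(l, b, l) ∘ h(j) ∘ j ∘ l, j) ∘ h(b ∘ c ∘ g(c ∘ d(j, j) ∘ l, h(h(c)), h(b ∘ j)) ∘ h(j) ∘ j ∘ l), c, j) vs g(j, c, c ∘ d(b ∘ c ∘ g(c, b, l) ∘ g(l, b, l) ∘ h(j) ∘ j ∘ l, j) ∘ h(b ∘ c ∘ g(c ∘ d(j, j) ∘ l, h(h(c)), h(b ∘ j)) ∘ h(j) ∘ j ∘ l))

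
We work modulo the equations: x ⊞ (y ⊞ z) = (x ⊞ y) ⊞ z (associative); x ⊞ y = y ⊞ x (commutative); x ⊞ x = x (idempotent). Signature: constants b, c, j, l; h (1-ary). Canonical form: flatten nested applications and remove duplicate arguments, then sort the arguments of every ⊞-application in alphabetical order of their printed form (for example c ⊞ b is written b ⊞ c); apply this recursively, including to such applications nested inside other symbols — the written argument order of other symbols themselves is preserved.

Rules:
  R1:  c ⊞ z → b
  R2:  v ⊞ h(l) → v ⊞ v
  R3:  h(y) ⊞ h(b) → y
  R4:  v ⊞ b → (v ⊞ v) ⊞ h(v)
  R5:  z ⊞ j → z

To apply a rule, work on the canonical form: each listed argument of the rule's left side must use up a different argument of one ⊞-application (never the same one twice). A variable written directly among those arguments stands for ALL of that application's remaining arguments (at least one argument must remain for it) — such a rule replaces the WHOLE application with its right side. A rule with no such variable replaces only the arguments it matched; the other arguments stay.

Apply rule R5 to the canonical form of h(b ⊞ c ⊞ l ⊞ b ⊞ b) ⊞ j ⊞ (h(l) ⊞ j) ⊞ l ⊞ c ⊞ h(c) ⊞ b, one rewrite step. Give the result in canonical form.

Canonical form:  b ⊞ c ⊞ h(b ⊞ c ⊞ l) ⊞ h(c) ⊞ h(l) ⊞ j ⊞ l
Match R5:  consume j;  z := b ⊞ c ⊞ h(b ⊞ c ⊞ l) ⊞ h(c) ⊞ h(l) ⊞ l
The extension variable absorbs all remaining arguments, so the whole application is rewritten.
Result:  b ⊞ c ⊞ h(b ⊞ c ⊞ l) ⊞ h(c) ⊞ h(l) ⊞ l

Answer: b ⊞ c ⊞ h(b ⊞ c ⊞ l) ⊞ h(c) ⊞ h(l) ⊞ l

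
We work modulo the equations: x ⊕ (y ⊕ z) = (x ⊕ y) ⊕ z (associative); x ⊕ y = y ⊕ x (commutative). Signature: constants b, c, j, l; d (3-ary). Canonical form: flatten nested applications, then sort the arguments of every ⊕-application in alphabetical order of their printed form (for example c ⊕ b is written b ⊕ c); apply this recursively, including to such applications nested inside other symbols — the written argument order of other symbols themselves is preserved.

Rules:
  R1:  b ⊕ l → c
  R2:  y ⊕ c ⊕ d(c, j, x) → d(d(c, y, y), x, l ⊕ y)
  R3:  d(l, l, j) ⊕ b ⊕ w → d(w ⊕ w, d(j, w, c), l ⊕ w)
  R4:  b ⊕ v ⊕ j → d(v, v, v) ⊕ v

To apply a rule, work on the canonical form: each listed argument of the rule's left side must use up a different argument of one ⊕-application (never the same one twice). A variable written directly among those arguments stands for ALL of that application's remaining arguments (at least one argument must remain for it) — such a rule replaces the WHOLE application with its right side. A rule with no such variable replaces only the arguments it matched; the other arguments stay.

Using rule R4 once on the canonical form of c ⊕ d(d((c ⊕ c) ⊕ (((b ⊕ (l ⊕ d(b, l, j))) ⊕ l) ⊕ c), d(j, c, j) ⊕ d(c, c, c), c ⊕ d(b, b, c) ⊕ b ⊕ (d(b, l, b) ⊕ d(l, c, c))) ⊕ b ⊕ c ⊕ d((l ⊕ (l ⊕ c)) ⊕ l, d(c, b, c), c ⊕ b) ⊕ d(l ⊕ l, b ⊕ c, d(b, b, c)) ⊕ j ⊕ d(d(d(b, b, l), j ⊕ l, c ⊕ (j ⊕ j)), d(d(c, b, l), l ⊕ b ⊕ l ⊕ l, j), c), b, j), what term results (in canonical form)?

Canonical form:  c ⊕ d(b ⊕ c ⊕ d(b ⊕ c ⊕ c ⊕ c ⊕ d(b, l, j) ⊕ l ⊕ l, d(c, c, c) ⊕ d(j, c, j), b ⊕ c ⊕ d(b, b, c) ⊕ d(b, l, b) ⊕ d(l, c, c)) ⊕ d(c ⊕ l ⊕ l ⊕ l, d(c, b, c), b ⊕ c) ⊕ d(d(d(b, b, l), j ⊕ l, c ⊕ j ⊕ j), d(d(c, b, l), b ⊕ l ⊕ l ⊕ l, j), c) ⊕ d(l ⊕ l, b ⊕ c, d(b, b, c)) ⊕ j, b, j)
Match R4:  consume b, j;  v := c ⊕ d(b ⊕ c ⊕ c ⊕ c ⊕ d(b, l, j) ⊕ l ⊕ l, d(c, c, c) ⊕ d(j, c, j), b ⊕ c ⊕ d(b, b, c) ⊕ d(b, l, b) ⊕ d(l, c, c)) ⊕ d(c ⊕ l ⊕ l ⊕ l, d(c, b, c), b ⊕ c) ⊕ d(d(d(b, b, l), j ⊕ l, c ⊕ j ⊕ j), d(d(c, b, l), b ⊕ l ⊕ l ⊕ l, j), c) ⊕ d(l ⊕ l, b ⊕ c, d(b, b, c))
The extension variable absorbs all remaining arguments, so the whole application is rewritten.
Giving:  c ⊕ d(c ⊕ d(b ⊕ c ⊕ c ⊕ c ⊕ d(b, l, j) ⊕ l ⊕ l, d(c, c, c) ⊕ d(j, c, j), b ⊕ c ⊕ d(b, b, c) ⊕ d(b, l, b) ⊕ d(l, c, c)) ⊕ d(c ⊕ d(b ⊕ c ⊕ c ⊕ c ⊕ d(b, l, j) ⊕ l ⊕ l, d(c, c, c) ⊕ d(j, c, j), b ⊕ c ⊕ d(b, b, c) ⊕ d(b, l, b) ⊕ d(l, c, c)) ⊕ d(c ⊕ l ⊕ l ⊕ l, d(c, b, c), b ⊕ c) ⊕ d(d(d(b, b, l), j ⊕ l, c ⊕ j ⊕ j), d(d(c, b, l), b ⊕ l ⊕ l ⊕ l, j), c) ⊕ d(l ⊕ l, b ⊕ c, d(b, b, c)), c ⊕ d(b ⊕ c ⊕ c ⊕ c ⊕ d(b, l, j) ⊕ l ⊕ l, d(c, c, c) ⊕ d(j, c, j), b ⊕ c ⊕ d(b, b, c) ⊕ d(b, l, b) ⊕ d(l, c, c)) ⊕ d(c ⊕ l ⊕ l ⊕ l, d(c, b, c), b ⊕ c) ⊕ d(d(d(b, b, l), j ⊕ l, c ⊕ j ⊕ j), d(d(c, b, l), b ⊕ l ⊕ l ⊕ l, j), c) ⊕ d(l ⊕ l, b ⊕ c, d(b, b, c)), c ⊕ d(b ⊕ c ⊕ c ⊕ c ⊕ d(b, l, j) ⊕ l ⊕ l, d(c, c, c) ⊕ d(j, c, j), b ⊕ c ⊕ d(b, b, c) ⊕ d(b, l, b) ⊕ d(l, c, c)) ⊕ d(c ⊕ l ⊕ l ⊕ l, d(c, b, c), b ⊕ c) ⊕ d(d(d(b, b, l), j ⊕ l, c ⊕ j ⊕ j), d(d(c, b, l), b ⊕ l ⊕ l ⊕ l, j), c) ⊕ d(l ⊕ l, b ⊕ c, d(b, b, c))) ⊕ d(c ⊕ l ⊕ l ⊕ l, d(c, b, c), b ⊕ c) ⊕ d(d(d(b, b, l), j ⊕ l, c ⊕ j ⊕ j), d(d(c, b, l), b ⊕ l ⊕ l ⊕ l, j), c) ⊕ d(l ⊕ l, b ⊕ c, d(b, b, c)), b, j)

Answer: c ⊕ d(c ⊕ d(b ⊕ c ⊕ c ⊕ c ⊕ d(b, l, j) ⊕ l ⊕ l, d(c, c, c) ⊕ d(j, c, j), b ⊕ c ⊕ d(b, b, c) ⊕ d(b, l, b) ⊕ d(l, c, c)) ⊕ d(c ⊕ d(b ⊕ c ⊕ c ⊕ c ⊕ d(b, l, j) ⊕ l ⊕ l, d(c, c, c) ⊕ d(j, c, j), b ⊕ c ⊕ d(b, b, c) ⊕ d(b, l, b) ⊕ d(l, c, c)) ⊕ d(c ⊕ l ⊕ l ⊕ l, d(c, b, c), b ⊕ c) ⊕ d(d(d(b, b, l), j ⊕ l, c ⊕ j ⊕ j), d(d(c, b, l), b ⊕ l ⊕ l ⊕ l, j), c) ⊕ d(l ⊕ l, b ⊕ c, d(b, b, c)), c ⊕ d(b ⊕ c ⊕ c ⊕ c ⊕ d(b, l, j) ⊕ l ⊕ l, d(c, c, c) ⊕ d(j, c, j), b ⊕ c ⊕ d(b, b, c) ⊕ d(b, l, b) ⊕ d(l, c, c)) ⊕ d(c ⊕ l ⊕ l ⊕ l, d(c, b, c), b ⊕ c) ⊕ d(d(d(b, b, l), j ⊕ l, c ⊕ j ⊕ j), d(d(c, b, l), b ⊕ l ⊕ l ⊕ l, j), c) ⊕ d(l ⊕ l, b ⊕ c, d(b, b, c)), c ⊕ d(b ⊕ c ⊕ c ⊕ c ⊕ d(b, l, j) ⊕ l ⊕ l, d(c, c, c) ⊕ d(j, c, j), b ⊕ c ⊕ d(b, b, c) ⊕ d(b, l, b) ⊕ d(l, c, c)) ⊕ d(c ⊕ l ⊕ l ⊕ l, d(c, b, c), b ⊕ c) ⊕ d(d(d(b, b, l), j ⊕ l, c ⊕ j ⊕ j), d(d(c, b, l), b ⊕ l ⊕ l ⊕ l, j), c) ⊕ d(l ⊕ l, b ⊕ c, d(b, b, c))) ⊕ d(c ⊕ l ⊕ l ⊕ l, d(c, b, c), b ⊕ c) ⊕ d(d(d(b, b, l), j ⊕ l, c ⊕ j ⊕ j), d(d(c, b, l), b ⊕ l ⊕ l ⊕ l, j), c) ⊕ d(l ⊕ l, b ⊕ c, d(b, b, c)), b, j)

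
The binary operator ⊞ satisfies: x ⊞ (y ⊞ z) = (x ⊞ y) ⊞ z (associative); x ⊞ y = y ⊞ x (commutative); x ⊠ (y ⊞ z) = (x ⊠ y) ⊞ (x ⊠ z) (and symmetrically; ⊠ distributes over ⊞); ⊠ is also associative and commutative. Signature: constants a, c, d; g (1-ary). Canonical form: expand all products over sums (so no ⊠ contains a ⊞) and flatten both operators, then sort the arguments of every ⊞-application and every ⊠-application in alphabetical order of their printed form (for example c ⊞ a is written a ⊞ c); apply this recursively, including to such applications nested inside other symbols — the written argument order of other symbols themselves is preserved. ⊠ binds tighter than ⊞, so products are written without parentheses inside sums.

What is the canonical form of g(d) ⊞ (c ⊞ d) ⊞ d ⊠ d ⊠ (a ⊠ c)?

Answer: a ⊠ c ⊠ d ⊠ d ⊞ c ⊞ d ⊞ g(d)

Derivation:
Un-nest:  g(d) ⊞ c ⊞ d ⊞ a ⊠ c ⊠ d ⊠ d
Sort:  a ⊠ c ⊠ d ⊠ d ⊞ c ⊞ d ⊞ g(d)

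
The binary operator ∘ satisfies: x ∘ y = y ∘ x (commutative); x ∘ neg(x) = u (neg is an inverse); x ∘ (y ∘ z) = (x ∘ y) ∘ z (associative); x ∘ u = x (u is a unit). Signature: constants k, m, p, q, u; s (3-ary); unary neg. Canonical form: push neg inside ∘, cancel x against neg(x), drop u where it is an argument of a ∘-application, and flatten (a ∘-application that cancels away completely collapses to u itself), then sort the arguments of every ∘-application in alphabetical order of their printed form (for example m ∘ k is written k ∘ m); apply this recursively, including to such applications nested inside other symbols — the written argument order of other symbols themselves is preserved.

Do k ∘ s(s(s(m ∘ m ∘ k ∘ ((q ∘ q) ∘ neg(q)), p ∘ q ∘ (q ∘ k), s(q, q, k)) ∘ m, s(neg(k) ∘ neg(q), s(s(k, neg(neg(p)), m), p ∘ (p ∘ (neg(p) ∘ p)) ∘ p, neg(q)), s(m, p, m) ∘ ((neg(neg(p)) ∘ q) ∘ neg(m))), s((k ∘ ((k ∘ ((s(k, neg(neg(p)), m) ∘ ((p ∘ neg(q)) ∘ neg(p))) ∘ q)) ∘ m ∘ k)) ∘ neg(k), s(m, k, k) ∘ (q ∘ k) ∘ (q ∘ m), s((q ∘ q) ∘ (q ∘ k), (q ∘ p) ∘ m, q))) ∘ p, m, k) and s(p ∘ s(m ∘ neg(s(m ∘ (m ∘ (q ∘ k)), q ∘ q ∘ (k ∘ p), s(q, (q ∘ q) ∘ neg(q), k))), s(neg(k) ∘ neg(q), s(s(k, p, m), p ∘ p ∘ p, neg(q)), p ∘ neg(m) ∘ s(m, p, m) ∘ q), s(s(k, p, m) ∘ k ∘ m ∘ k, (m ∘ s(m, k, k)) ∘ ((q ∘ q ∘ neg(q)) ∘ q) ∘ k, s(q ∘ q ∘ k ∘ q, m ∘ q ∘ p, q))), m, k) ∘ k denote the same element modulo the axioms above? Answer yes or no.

Left:  k ∘ s(s(s(m ∘ m ∘ k ∘ ((q ∘ q) ∘ neg(q)), p ∘ q ∘ (q ∘ k), s(q, q, k)) ∘ m, s(neg(k) ∘ neg(q), s(s(k, neg(neg(p)), m), p ∘ (p ∘ (neg(p) ∘ p)) ∘ p, neg(q)), s(m, p, m) ∘ ((neg(neg(p)) ∘ q) ∘ neg(m))), s((k ∘ ((k ∘ ((s(k, neg(neg(p)), m) ∘ ((p ∘ neg(q)) ∘ neg(p))) ∘ q)) ∘ m ∘ k)) ∘ neg(k), s(m, k, k) ∘ (q ∘ k) ∘ (q ∘ m), s((q ∘ q) ∘ (q ∘ k), (q ∘ p) ∘ m, q))) ∘ p, m, k)
  Push neg inside:  distribute neg over ∘ and collapse double neg
  Collect terms:  k ∘ s(p ∘ s(m ∘ s(k ∘ m ∘ m ∘ q, k ∘ p ∘ q ∘ q, s(q, q, k)), s(neg(k) ∘ neg(q), s(s(k, p, m), p ∘ p ∘ p, neg(q)), neg(m) ∘ p ∘ q ∘ s(m, p, m)), s(k ∘ k ∘ m ∘ s(k, p, m), k ∘ m ∘ q ∘ q ∘ s(m, k, k), s(k ∘ q ∘ q ∘ q, m ∘ p ∘ q, q))), m, k)
Right:  s(p ∘ s(m ∘ neg(s(m ∘ (m ∘ (q ∘ k)), q ∘ q ∘ (k ∘ p), s(q, (q ∘ q) ∘ neg(q), k))), s(neg(k) ∘ neg(q), s(s(k, p, m), p ∘ p ∘ p, neg(q)), p ∘ neg(m) ∘ s(m, p, m) ∘ q), s(s(k, p, m) ∘ k ∘ m ∘ k, (m ∘ s(m, k, k)) ∘ ((q ∘ q ∘ neg(q)) ∘ q) ∘ k, s(q ∘ q ∘ k ∘ q, m ∘ q ∘ p, q))), m, k) ∘ k
  Collect:  s(p ∘ s(m ∘ neg(s(k ∘ m ∘ m ∘ q, k ∘ p ∘ q ∘ q, s(q, q, k))), s(neg(k) ∘ neg(q), s(s(k, p, m), p ∘ p ∘ p, neg(q)), neg(m) ∘ p ∘ q ∘ s(m, p, m)), s(k ∘ k ∘ m ∘ s(k, p, m), k ∘ m ∘ q ∘ q ∘ s(m, k, k), s(k ∘ q ∘ q ∘ q, m ∘ p ∘ q, q))), m, k) ∘ k
  Order the arguments:  k ∘ s(p ∘ s(m ∘ neg(s(k ∘ m ∘ m ∘ q, k ∘ p ∘ q ∘ q, s(q, q, k))), s(neg(k) ∘ neg(q), s(s(k, p, m), p ∘ p ∘ p, neg(q)), neg(m) ∘ p ∘ q ∘ s(m, p, m)), s(k ∘ k ∘ m ∘ s(k, p, m), k ∘ m ∘ q ∘ q ∘ s(m, k, k), s(k ∘ q ∘ q ∘ q, m ∘ p ∘ q, q))), m, k)

Answer: no — k ∘ s(p ∘ s(m ∘ s(k ∘ m ∘ m ∘ q, k ∘ p ∘ q ∘ q, s(q, q, k)), s(neg(k) ∘ neg(q), s(s(k, p, m), p ∘ p ∘ p, neg(q)), neg(m) ∘ p ∘ q ∘ s(m, p, m)), s(k ∘ k ∘ m ∘ s(k, p, m), k ∘ m ∘ q ∘ q ∘ s(m, k, k), s(k ∘ q ∘ q ∘ q, m ∘ p ∘ q, q))), m, k) vs k ∘ s(p ∘ s(m ∘ neg(s(k ∘ m ∘ m ∘ q, k ∘ p ∘ q ∘ q, s(q, q, k))), s(neg(k) ∘ neg(q), s(s(k, p, m), p ∘ p ∘ p, neg(q)), neg(m) ∘ p ∘ q ∘ s(m, p, m)), s(k ∘ k ∘ m ∘ s(k, p, m), k ∘ m ∘ q ∘ q ∘ s(m, k, k), s(k ∘ q ∘ q ∘ q, m ∘ p ∘ q, q))), m, k)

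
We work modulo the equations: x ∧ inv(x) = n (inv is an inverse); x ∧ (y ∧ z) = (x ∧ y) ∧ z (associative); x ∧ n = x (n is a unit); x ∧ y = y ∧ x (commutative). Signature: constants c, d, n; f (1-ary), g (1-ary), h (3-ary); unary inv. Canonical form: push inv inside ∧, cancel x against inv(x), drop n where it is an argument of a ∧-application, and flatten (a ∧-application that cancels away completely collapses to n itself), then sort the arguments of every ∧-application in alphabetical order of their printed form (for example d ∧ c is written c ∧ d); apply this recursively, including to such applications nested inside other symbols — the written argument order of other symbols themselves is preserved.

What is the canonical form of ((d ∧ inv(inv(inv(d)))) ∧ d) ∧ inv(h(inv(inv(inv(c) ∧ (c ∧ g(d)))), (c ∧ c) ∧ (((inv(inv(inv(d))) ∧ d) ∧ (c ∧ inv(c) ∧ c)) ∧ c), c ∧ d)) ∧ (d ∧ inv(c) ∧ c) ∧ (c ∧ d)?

Answer: c ∧ d ∧ d ∧ d ∧ inv(h(g(d), c ∧ c ∧ c ∧ c, c ∧ d))

Derivation:
Push inv inside:  distribute inv over ∧ and collapse double inv
Collect:  d ∧ d ∧ d ∧ inv(h(g(d), c ∧ c ∧ c ∧ c, c ∧ d)) ∧ c
Order the arguments:  c ∧ d ∧ d ∧ d ∧ inv(h(g(d), c ∧ c ∧ c ∧ c, c ∧ d))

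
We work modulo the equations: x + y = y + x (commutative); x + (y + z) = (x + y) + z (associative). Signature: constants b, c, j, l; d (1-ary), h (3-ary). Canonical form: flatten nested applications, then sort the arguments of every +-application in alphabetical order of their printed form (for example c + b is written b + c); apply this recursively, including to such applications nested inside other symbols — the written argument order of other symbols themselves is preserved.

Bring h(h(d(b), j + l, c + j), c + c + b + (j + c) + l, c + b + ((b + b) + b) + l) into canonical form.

Descend into:  c + b + ((b + b) + b) + l
Flatten:  c + b + b + b + b + l
Sort:  b + b + b + b + c + l
Put back:  h(h(d(b), j + l, c + j), b + c + c + c + j + l, b + b + b + b + c + l)

Answer: h(h(d(b), j + l, c + j), b + c + c + c + j + l, b + b + b + b + c + l)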